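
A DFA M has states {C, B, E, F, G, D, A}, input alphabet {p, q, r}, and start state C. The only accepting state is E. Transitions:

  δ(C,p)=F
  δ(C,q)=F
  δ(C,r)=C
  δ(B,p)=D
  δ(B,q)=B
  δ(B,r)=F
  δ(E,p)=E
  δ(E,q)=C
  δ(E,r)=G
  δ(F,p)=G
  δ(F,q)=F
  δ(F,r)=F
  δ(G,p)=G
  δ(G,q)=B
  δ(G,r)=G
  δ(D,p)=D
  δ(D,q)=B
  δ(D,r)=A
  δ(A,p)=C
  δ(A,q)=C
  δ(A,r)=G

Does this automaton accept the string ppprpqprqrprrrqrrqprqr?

C → F → G → G → G → G → B → D → A → C → C → F → F → F → F → F → F → F → F → G → G → B → F
End state F is not accepting.

No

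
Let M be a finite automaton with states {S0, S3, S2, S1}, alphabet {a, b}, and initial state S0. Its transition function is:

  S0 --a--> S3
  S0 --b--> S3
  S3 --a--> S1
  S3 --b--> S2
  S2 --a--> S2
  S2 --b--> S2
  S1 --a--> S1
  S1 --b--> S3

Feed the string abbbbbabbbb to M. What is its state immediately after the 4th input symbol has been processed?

S2

Trace: S0 -a-> S3 -b-> S2 -b-> S2 -b-> S2
After 4 symbols: S2.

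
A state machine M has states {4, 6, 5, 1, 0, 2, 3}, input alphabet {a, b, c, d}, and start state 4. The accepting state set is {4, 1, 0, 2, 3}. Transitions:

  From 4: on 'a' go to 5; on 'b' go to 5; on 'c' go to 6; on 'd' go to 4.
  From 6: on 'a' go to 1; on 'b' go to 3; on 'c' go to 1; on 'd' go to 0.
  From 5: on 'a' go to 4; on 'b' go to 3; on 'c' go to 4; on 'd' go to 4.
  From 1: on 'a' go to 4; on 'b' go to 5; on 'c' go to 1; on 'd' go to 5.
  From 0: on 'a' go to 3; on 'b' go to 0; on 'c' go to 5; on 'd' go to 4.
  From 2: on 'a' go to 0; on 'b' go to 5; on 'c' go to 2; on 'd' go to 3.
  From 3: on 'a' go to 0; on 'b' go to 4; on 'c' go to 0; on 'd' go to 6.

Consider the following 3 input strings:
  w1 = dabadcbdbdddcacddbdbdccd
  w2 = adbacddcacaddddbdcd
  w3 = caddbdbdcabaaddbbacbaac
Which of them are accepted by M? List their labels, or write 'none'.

w2, w3

w1:
  start at 4
  read 'd': 4 → 4
  read 'a': 4 → 5
  read 'b': 5 → 3
  read 'a': 3 → 0
  read 'd': 0 → 4
  read 'c': 4 → 6
  read 'b': 6 → 3
  read 'd': 3 → 6
  read 'b': 6 → 3
  read 'd': 3 → 6
  read 'd': 6 → 0
  read 'd': 0 → 4
  read 'c': 4 → 6
  read 'a': 6 → 1
  read 'c': 1 → 1
  read 'd': 1 → 5
  read 'd': 5 → 4
  read 'b': 4 → 5
  read 'd': 5 → 4
  read 'b': 4 → 5
  read 'd': 5 → 4
  read 'c': 4 → 6
  read 'c': 6 → 1
  read 'd': 1 → 5
  end 5, rejected
w2:
  start at 4
  read 'a': 4 → 5
  read 'd': 5 → 4
  read 'b': 4 → 5
  read 'a': 5 → 4
  read 'c': 4 → 6
  read 'd': 6 → 0
  read 'd': 0 → 4
  read 'c': 4 → 6
  read 'a': 6 → 1
  read 'c': 1 → 1
  read 'a': 1 → 4
  read 'd': 4 → 4
  read 'd': 4 → 4
  read 'd': 4 → 4
  read 'd': 4 → 4
  read 'b': 4 → 5
  read 'd': 5 → 4
  read 'c': 4 → 6
  read 'd': 6 → 0
  end 0, accepted
w3:
  start at 4
  read 'c': 4 → 6
  read 'a': 6 → 1
  read 'd': 1 → 5
  read 'd': 5 → 4
  read 'b': 4 → 5
  read 'd': 5 → 4
  read 'b': 4 → 5
  read 'd': 5 → 4
  read 'c': 4 → 6
  read 'a': 6 → 1
  read 'b': 1 → 5
  read 'a': 5 → 4
  read 'a': 4 → 5
  read 'd': 5 → 4
  read 'd': 4 → 4
  read 'b': 4 → 5
  read 'b': 5 → 3
  read 'a': 3 → 0
  read 'c': 0 → 5
  read 'b': 5 → 3
  read 'a': 3 → 0
  read 'a': 0 → 3
  read 'c': 3 → 0
  end 0, accepted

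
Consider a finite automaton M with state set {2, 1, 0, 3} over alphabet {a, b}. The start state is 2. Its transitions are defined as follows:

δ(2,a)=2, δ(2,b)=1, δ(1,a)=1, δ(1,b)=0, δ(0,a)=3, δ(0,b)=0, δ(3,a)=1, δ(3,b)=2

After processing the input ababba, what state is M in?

Trace: 2 -a-> 2 -b-> 1 -a-> 1 -b-> 0 -b-> 0 -a-> 3

3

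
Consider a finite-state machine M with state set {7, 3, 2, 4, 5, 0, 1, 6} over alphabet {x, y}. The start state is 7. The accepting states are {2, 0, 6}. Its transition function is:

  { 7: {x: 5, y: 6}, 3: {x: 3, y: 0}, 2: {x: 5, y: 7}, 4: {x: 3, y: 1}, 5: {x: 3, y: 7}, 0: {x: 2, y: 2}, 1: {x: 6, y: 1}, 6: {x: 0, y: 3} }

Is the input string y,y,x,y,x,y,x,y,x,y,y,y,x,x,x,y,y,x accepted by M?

7 → 6 → 3 → 3 → 0 → 2 → 7 → 5 → 7 → 5 → 7 → 6 → 3 → 3 → 3 → 3 → 0 → 2 → 5
End state 5 is not accepting.

No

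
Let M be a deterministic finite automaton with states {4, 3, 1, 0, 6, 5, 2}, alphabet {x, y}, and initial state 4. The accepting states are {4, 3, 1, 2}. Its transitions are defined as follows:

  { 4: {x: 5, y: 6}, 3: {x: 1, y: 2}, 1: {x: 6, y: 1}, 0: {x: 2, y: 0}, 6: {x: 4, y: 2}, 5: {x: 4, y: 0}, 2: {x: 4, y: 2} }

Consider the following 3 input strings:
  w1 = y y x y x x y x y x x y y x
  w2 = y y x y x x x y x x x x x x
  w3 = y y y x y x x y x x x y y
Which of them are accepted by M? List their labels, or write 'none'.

w1

w1: 4 → 6 → 2 → 4 → 6 → 4 → 5 → 0 → 2 → 2 → 4 → 5 → 0 → 0 → 2  → end 2, accepted
w2: 4 → 6 → 2 → 4 → 6 → 4 → 5 → 4 → 6 → 4 → 5 → 4 → 5 → 4 → 5  → end 5, rejected
w3: 4 → 6 → 2 → 2 → 4 → 6 → 4 → 5 → 0 → 2 → 4 → 5 → 0 → 0  → end 0, rejected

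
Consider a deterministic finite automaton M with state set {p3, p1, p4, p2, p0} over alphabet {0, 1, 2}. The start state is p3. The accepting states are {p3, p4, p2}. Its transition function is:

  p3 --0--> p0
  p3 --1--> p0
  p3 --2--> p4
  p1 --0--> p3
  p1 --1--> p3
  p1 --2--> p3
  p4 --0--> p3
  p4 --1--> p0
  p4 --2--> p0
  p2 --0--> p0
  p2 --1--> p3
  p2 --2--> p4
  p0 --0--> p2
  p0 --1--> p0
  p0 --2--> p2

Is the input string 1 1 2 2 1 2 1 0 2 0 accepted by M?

p3 → p0 → p0 → p2 → p4 → p0 → p2 → p3 → p0 → p2 → p0
End state p0 is not accepting.

No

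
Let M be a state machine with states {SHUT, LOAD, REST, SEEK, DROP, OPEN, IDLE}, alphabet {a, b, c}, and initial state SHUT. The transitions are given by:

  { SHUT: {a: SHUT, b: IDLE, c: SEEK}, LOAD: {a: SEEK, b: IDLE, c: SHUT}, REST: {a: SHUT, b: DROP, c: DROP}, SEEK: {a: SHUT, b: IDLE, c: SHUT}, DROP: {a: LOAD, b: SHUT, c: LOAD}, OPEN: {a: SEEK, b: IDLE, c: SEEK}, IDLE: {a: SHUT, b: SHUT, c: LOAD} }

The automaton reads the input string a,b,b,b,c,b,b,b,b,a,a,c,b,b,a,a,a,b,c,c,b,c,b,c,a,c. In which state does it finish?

SHUT

start at SHUT
read 'a': SHUT → SHUT
read 'b': SHUT → IDLE
read 'b': IDLE → SHUT
read 'b': SHUT → IDLE
read 'c': IDLE → LOAD
read 'b': LOAD → IDLE
read 'b': IDLE → SHUT
read 'b': SHUT → IDLE
read 'b': IDLE → SHUT
read 'a': SHUT → SHUT
read 'a': SHUT → SHUT
read 'c': SHUT → SEEK
read 'b': SEEK → IDLE
read 'b': IDLE → SHUT
read 'a': SHUT → SHUT
read 'a': SHUT → SHUT
read 'a': SHUT → SHUT
read 'b': SHUT → IDLE
read 'c': IDLE → LOAD
read 'c': LOAD → SHUT
read 'b': SHUT → IDLE
read 'c': IDLE → LOAD
read 'b': LOAD → IDLE
read 'c': IDLE → LOAD
read 'a': LOAD → SEEK
read 'c': SEEK → SHUT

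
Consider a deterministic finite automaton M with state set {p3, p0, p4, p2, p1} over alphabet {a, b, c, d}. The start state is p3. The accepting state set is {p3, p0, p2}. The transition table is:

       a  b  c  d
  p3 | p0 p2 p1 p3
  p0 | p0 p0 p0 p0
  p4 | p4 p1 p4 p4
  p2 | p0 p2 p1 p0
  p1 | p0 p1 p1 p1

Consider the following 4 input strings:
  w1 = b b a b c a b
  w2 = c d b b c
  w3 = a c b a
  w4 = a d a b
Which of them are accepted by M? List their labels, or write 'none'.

w1, w3, w4

w1: p3 → p2 → p2 → p0 → p0 → p0 → p0 → p0  → end p0, accepted
w2: p3 → p1 → p1 → p1 → p1 → p1  → end p1, rejected
w3: p3 → p0 → p0 → p0 → p0  → end p0, accepted
w4: p3 → p0 → p0 → p0 → p0  → end p0, accepted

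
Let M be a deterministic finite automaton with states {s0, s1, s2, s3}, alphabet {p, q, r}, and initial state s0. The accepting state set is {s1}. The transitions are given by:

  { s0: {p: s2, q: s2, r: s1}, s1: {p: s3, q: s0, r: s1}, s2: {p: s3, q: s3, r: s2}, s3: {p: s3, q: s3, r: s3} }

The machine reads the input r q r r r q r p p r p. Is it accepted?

No

start at s0
read 'r': s0 → s1
read 'q': s1 → s0
read 'r': s0 → s1
read 'r': s1 → s1
read 'r': s1 → s1
read 'q': s1 → s0
read 'r': s0 → s1
read 'p': s1 → s3
read 'p': s3 → s3
read 'r': s3 → s3
read 'p': s3 → s3
End state s3 is not accepting.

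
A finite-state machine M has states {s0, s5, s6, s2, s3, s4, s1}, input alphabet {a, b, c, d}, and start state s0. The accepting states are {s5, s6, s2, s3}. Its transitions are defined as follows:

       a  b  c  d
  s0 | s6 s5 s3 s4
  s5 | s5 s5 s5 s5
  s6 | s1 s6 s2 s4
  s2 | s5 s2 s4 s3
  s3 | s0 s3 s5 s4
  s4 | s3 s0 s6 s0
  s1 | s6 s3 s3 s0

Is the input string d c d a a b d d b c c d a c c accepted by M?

Yes

start at s0
read 'd': s0 → s4
read 'c': s4 → s6
read 'd': s6 → s4
read 'a': s4 → s3
read 'a': s3 → s0
read 'b': s0 → s5
read 'd': s5 → s5
read 'd': s5 → s5
read 'b': s5 → s5
read 'c': s5 → s5
read 'c': s5 → s5
read 'd': s5 → s5
read 'a': s5 → s5
read 'c': s5 → s5
read 'c': s5 → s5
End state s5 is accepting.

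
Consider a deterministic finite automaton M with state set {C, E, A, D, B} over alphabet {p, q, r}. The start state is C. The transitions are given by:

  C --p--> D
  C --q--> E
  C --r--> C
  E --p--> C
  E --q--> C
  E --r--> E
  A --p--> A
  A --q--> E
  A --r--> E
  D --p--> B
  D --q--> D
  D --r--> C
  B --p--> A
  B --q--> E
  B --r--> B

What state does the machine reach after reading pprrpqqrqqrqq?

C

C → D → B → B → B → A → E → C → C → E → C → C → E → C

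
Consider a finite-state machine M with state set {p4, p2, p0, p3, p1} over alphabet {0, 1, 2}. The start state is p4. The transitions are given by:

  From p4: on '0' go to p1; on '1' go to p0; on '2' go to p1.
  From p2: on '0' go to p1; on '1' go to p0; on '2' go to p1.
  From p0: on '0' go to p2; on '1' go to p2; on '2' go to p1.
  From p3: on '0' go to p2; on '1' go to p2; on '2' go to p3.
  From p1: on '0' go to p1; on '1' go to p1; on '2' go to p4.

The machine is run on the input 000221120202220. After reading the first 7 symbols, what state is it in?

p1

p4 → p1 → p1 → p1 → p4 → p1 → p1 → p1
After 7 symbols: p1.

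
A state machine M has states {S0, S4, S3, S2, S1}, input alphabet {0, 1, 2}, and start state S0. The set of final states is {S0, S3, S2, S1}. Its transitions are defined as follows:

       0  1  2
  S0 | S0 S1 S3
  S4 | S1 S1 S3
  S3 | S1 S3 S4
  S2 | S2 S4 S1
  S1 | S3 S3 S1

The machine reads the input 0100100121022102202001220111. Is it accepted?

start at S0
read '0': S0 → S0
read '1': S0 → S1
read '0': S1 → S3
read '0': S3 → S1
read '1': S1 → S3
read '0': S3 → S1
read '0': S1 → S3
read '1': S3 → S3
read '2': S3 → S4
read '1': S4 → S1
read '0': S1 → S3
read '2': S3 → S4
read '2': S4 → S3
read '1': S3 → S3
read '0': S3 → S1
read '2': S1 → S1
read '2': S1 → S1
read '0': S1 → S3
read '2': S3 → S4
read '0': S4 → S1
read '0': S1 → S3
read '1': S3 → S3
read '2': S3 → S4
read '2': S4 → S3
read '0': S3 → S1
read '1': S1 → S3
read '1': S3 → S3
read '1': S3 → S3
End state S3 is accepting.

Yes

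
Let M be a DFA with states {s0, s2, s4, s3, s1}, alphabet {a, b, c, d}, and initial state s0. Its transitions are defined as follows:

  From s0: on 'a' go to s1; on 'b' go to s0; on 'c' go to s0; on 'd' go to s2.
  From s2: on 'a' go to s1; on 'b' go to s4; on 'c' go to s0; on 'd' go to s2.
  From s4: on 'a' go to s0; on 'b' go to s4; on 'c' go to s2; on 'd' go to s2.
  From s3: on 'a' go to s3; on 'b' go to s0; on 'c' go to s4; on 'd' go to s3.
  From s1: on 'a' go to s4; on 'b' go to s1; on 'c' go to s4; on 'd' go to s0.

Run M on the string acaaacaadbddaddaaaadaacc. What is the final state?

Trace: s0 -a-> s1 -c-> s4 -a-> s0 -a-> s1 -a-> s4 -c-> s2 -a-> s1 -a-> s4 -d-> s2 -b-> s4 -d-> s2 -d-> s2 -a-> s1 -d-> s0 -d-> s2 -a-> s1 -a-> s4 -a-> s0 -a-> s1 -d-> s0 -a-> s1 -a-> s4 -c-> s2 -c-> s0

s0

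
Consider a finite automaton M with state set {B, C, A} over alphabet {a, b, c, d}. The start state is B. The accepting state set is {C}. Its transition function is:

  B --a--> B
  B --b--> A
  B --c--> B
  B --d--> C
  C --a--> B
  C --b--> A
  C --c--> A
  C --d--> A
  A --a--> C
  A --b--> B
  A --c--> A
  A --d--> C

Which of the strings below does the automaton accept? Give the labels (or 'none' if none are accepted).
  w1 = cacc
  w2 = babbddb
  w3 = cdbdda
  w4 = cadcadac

w3

w1:
  start at B
  read 'c': B → B
  read 'a': B → B
  read 'c': B → B
  read 'c': B → B
  end B, rejected
w2:
  start at B
  read 'b': B → A
  read 'a': A → C
  read 'b': C → A
  read 'b': A → B
  read 'd': B → C
  read 'd': C → A
  read 'b': A → B
  end B, rejected
w3:
  start at B
  read 'c': B → B
  read 'd': B → C
  read 'b': C → A
  read 'd': A → C
  read 'd': C → A
  read 'a': A → C
  end C, accepted
w4:
  start at B
  read 'c': B → B
  read 'a': B → B
  read 'd': B → C
  read 'c': C → A
  read 'a': A → C
  read 'd': C → A
  read 'a': A → C
  read 'c': C → A
  end A, rejected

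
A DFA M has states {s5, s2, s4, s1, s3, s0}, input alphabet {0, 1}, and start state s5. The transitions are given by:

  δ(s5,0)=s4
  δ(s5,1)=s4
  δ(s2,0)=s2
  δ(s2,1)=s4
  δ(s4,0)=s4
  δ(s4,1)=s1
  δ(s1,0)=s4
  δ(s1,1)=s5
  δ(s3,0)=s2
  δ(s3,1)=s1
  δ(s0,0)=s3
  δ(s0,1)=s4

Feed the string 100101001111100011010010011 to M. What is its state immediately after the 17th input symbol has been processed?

s5 → s4 → s4 → s4 → s1 → s4 → s1 → s4 → s4 → s1 → s5 → s4 → s1 → s5 → s4 → s4 → s4 → s1
After 17 symbols: s1.

s1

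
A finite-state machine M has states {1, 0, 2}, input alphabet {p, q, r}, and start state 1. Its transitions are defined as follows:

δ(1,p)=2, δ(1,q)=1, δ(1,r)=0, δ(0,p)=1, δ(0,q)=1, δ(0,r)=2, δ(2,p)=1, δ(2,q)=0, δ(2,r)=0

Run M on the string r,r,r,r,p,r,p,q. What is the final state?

1 → 0 → 2 → 0 → 2 → 1 → 0 → 1 → 1

1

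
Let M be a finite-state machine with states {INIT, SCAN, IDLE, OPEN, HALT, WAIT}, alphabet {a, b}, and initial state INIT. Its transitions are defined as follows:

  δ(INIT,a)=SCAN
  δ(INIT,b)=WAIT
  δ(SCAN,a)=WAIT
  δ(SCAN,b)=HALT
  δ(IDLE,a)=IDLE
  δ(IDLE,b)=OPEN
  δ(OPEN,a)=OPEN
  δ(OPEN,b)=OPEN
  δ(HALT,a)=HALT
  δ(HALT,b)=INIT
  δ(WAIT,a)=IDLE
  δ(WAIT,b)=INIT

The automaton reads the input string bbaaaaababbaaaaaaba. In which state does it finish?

OPEN

INIT → WAIT → INIT → SCAN → WAIT → IDLE → IDLE → IDLE → OPEN → OPEN → OPEN → OPEN → OPEN → OPEN → OPEN → OPEN → OPEN → OPEN → OPEN → OPEN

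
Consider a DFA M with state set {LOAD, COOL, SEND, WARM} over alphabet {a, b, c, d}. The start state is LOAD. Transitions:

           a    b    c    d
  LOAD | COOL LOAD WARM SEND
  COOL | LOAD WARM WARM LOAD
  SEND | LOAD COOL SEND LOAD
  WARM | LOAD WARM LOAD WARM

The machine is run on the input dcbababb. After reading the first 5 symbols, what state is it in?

LOAD → SEND → SEND → COOL → LOAD → LOAD
After 5 symbols: LOAD.

LOAD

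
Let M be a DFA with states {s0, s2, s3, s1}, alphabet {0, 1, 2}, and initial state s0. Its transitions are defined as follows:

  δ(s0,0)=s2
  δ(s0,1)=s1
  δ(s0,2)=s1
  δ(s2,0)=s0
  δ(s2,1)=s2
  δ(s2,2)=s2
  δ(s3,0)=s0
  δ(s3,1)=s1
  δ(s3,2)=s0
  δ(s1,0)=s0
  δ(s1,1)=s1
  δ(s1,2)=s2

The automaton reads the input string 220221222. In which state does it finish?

s2

start at s0
read '2': s0 → s1
read '2': s1 → s2
read '0': s2 → s0
read '2': s0 → s1
read '2': s1 → s2
read '1': s2 → s2
read '2': s2 → s2
read '2': s2 → s2
read '2': s2 → s2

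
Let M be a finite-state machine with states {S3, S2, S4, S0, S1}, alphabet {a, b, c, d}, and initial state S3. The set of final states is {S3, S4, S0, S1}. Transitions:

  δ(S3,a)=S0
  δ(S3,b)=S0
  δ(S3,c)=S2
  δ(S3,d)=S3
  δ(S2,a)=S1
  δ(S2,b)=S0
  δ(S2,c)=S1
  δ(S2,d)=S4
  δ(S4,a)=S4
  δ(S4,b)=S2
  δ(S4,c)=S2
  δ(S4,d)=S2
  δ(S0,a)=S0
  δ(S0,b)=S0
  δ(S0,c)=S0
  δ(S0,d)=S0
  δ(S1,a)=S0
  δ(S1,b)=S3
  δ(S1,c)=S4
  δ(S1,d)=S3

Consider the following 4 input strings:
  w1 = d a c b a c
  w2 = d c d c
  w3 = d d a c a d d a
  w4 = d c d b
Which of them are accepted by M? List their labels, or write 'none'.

w1: S3 → S3 → S0 → S0 → S0 → S0 → S0  → end S0, accepted
w2: S3 → S3 → S2 → S4 → S2  → end S2, rejected
w3: S3 → S3 → S3 → S0 → S0 → S0 → S0 → S0 → S0  → end S0, accepted
w4: S3 → S3 → S2 → S4 → S2  → end S2, rejected

w1, w3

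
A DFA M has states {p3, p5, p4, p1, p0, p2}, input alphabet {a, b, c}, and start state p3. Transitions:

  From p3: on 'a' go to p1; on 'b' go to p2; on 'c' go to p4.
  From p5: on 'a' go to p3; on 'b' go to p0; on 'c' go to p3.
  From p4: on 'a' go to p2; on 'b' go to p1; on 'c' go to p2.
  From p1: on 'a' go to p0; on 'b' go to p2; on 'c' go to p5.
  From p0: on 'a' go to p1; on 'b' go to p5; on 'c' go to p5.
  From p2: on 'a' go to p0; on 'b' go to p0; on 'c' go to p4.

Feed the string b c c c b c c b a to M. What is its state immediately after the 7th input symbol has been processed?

p3

Trace: p3 -b-> p2 -c-> p4 -c-> p2 -c-> p4 -b-> p1 -c-> p5 -c-> p3
After 7 symbols: p3.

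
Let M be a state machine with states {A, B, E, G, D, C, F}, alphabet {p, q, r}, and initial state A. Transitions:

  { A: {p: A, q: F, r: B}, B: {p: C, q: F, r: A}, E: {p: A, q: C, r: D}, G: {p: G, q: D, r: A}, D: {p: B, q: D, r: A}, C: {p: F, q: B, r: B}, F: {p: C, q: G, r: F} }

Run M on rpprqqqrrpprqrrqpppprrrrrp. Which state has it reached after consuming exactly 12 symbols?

start at A
read 'r': A → B
read 'p': B → C
read 'p': C → F
read 'r': F → F
read 'q': F → G
read 'q': G → D
read 'q': D → D
read 'r': D → A
read 'r': A → B
read 'p': B → C
read 'p': C → F
read 'r': F → F
After 12 symbols: F.

F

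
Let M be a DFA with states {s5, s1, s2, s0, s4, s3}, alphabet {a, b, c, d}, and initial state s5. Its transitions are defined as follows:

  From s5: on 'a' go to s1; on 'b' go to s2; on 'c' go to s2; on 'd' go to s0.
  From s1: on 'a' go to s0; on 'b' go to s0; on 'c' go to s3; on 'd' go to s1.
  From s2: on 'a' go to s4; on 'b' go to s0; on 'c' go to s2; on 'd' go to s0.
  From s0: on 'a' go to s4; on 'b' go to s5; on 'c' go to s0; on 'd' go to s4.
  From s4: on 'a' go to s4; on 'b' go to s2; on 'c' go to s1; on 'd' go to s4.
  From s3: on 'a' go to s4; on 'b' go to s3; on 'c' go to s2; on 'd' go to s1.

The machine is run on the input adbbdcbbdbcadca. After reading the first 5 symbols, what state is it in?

Trace: s5 -a-> s1 -d-> s1 -b-> s0 -b-> s5 -d-> s0
After 5 symbols: s0.

s0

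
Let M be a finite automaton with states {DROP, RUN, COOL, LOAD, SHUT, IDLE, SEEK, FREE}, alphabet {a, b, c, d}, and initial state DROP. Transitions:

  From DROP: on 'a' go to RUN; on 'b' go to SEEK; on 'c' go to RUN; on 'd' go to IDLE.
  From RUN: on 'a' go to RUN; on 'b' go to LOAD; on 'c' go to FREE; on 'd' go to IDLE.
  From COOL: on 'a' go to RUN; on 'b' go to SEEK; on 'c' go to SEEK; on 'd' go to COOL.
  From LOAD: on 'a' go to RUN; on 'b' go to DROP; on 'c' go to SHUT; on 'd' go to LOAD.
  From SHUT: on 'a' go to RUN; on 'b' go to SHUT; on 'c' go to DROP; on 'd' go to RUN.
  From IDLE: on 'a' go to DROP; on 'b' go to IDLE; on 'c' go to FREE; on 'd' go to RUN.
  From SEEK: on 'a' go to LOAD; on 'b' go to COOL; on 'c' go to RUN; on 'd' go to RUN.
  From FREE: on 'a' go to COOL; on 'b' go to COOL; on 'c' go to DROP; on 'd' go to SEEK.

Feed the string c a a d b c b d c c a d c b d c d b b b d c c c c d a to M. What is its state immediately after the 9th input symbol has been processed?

DROP → RUN → RUN → RUN → IDLE → IDLE → FREE → COOL → COOL → SEEK
After 9 symbols: SEEK.

SEEK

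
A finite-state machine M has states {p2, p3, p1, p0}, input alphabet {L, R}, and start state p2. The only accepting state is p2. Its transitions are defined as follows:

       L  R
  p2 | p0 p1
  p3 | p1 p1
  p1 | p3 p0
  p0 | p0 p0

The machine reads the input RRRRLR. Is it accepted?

No

Trace: p2 -R-> p1 -R-> p0 -R-> p0 -R-> p0 -L-> p0 -R-> p0
End state p0 is not accepting.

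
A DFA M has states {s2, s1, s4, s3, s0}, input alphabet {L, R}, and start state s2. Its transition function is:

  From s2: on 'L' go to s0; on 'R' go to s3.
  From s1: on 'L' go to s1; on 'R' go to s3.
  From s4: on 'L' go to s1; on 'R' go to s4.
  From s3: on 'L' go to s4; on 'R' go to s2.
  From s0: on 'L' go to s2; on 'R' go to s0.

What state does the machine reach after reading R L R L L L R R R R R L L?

s1

s2 → s3 → s4 → s4 → s1 → s1 → s1 → s3 → s2 → s3 → s2 → s3 → s4 → s1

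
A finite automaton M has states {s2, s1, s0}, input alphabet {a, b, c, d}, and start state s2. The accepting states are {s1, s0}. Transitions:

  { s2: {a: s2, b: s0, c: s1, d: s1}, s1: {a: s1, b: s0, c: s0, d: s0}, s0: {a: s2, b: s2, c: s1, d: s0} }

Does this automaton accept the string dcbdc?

Yes

start at s2
read 'd': s2 → s1
read 'c': s1 → s0
read 'b': s0 → s2
read 'd': s2 → s1
read 'c': s1 → s0
End state s0 is accepting.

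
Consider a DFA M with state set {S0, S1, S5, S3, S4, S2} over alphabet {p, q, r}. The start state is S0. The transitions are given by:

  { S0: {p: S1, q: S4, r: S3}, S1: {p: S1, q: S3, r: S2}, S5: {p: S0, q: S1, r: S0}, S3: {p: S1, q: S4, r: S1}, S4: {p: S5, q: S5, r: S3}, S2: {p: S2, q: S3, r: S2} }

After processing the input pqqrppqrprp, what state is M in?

S2

S0 → S1 → S3 → S4 → S3 → S1 → S1 → S3 → S1 → S1 → S2 → S2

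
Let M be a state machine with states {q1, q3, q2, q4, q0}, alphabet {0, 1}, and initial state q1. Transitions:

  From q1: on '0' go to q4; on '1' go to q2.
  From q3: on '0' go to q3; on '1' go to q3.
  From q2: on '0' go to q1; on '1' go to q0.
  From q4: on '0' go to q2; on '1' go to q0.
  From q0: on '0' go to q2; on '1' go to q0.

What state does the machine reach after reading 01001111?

q0

q1 → q4 → q0 → q2 → q1 → q2 → q0 → q0 → q0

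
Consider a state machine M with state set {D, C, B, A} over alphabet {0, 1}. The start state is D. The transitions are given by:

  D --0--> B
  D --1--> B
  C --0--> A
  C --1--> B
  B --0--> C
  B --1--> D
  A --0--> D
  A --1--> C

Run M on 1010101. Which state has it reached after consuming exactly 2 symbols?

start at D
read '1': D → B
read '0': B → C
After 2 symbols: C.

C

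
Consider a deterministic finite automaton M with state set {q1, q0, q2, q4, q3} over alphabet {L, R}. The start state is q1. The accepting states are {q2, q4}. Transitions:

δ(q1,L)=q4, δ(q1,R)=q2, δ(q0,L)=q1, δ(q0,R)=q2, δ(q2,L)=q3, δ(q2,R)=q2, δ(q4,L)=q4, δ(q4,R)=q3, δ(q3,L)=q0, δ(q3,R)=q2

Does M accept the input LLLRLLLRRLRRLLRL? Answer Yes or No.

start at q1
read 'L': q1 → q4
read 'L': q4 → q4
read 'L': q4 → q4
read 'R': q4 → q3
read 'L': q3 → q0
read 'L': q0 → q1
read 'L': q1 → q4
read 'R': q4 → q3
read 'R': q3 → q2
read 'L': q2 → q3
read 'R': q3 → q2
read 'R': q2 → q2
read 'L': q2 → q3
read 'L': q3 → q0
read 'R': q0 → q2
read 'L': q2 → q3
End state q3 is not accepting.

No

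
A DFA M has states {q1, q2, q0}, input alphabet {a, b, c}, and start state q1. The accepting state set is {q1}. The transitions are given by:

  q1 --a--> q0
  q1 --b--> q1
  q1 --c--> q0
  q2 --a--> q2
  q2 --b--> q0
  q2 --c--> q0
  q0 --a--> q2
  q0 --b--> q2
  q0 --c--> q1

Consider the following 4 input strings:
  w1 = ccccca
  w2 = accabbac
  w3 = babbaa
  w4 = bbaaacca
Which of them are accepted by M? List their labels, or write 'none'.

w1: Trace: q1 -c-> q0 -c-> q1 -c-> q0 -c-> q1 -c-> q0 -a-> q2  → end q2, rejected
w2: Trace: q1 -a-> q0 -c-> q1 -c-> q0 -a-> q2 -b-> q0 -b-> q2 -a-> q2 -c-> q0  → end q0, rejected
w3: Trace: q1 -b-> q1 -a-> q0 -b-> q2 -b-> q0 -a-> q2 -a-> q2  → end q2, rejected
w4: Trace: q1 -b-> q1 -b-> q1 -a-> q0 -a-> q2 -a-> q2 -c-> q0 -c-> q1 -a-> q0  → end q0, rejected

none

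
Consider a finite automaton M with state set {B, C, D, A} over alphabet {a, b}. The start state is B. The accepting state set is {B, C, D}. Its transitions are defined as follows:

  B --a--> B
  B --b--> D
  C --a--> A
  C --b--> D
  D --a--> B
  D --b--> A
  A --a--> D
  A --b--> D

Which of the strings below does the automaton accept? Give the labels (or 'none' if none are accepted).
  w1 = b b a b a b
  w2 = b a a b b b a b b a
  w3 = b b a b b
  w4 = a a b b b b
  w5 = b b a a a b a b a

w2, w3, w5

w1: Trace: B -b-> D -b-> A -a-> D -b-> A -a-> D -b-> A  → end A, rejected
w2: Trace: B -b-> D -a-> B -a-> B -b-> D -b-> A -b-> D -a-> B -b-> D -b-> A -a-> D  → end D, accepted
w3: Trace: B -b-> D -b-> A -a-> D -b-> A -b-> D  → end D, accepted
w4: Trace: B -a-> B -a-> B -b-> D -b-> A -b-> D -b-> A  → end A, rejected
w5: Trace: B -b-> D -b-> A -a-> D -a-> B -a-> B -b-> D -a-> B -b-> D -a-> B  → end B, accepted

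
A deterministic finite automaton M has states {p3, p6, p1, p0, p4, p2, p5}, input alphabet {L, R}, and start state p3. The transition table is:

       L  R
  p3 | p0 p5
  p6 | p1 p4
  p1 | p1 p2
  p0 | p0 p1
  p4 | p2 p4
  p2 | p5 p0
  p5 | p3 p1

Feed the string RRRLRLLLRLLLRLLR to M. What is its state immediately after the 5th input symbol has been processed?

Trace: p3 -R-> p5 -R-> p1 -R-> p2 -L-> p5 -R-> p1
After 5 symbols: p1.

p1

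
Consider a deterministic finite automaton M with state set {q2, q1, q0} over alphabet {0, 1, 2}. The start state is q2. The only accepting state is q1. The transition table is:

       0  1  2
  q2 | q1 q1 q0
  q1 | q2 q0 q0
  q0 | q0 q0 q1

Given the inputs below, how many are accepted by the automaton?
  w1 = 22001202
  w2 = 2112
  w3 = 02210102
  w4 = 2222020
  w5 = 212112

w1: q2 → q0 → q1 → q2 → q1 → q0 → q1 → q2 → q0  → end q0, rejected
w2: q2 → q0 → q0 → q0 → q1  → end q1, accepted
w3: q2 → q1 → q0 → q1 → q0 → q0 → q0 → q0 → q1  → end q1, accepted
w4: q2 → q0 → q1 → q0 → q1 → q2 → q0 → q0  → end q0, rejected
w5: q2 → q0 → q0 → q1 → q0 → q0 → q1  → end q1, accepted

3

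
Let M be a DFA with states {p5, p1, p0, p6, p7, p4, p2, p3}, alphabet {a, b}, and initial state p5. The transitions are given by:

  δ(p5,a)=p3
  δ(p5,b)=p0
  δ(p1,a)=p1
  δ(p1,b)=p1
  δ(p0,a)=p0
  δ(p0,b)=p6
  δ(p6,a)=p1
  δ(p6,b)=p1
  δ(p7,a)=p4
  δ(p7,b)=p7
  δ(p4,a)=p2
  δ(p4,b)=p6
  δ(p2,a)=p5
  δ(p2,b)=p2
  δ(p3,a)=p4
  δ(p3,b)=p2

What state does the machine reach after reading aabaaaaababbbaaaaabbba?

p1

Trace: p5 -a-> p3 -a-> p4 -b-> p6 -a-> p1 -a-> p1 -a-> p1 -a-> p1 -a-> p1 -b-> p1 -a-> p1 -b-> p1 -b-> p1 -b-> p1 -a-> p1 -a-> p1 -a-> p1 -a-> p1 -a-> p1 -b-> p1 -b-> p1 -b-> p1 -a-> p1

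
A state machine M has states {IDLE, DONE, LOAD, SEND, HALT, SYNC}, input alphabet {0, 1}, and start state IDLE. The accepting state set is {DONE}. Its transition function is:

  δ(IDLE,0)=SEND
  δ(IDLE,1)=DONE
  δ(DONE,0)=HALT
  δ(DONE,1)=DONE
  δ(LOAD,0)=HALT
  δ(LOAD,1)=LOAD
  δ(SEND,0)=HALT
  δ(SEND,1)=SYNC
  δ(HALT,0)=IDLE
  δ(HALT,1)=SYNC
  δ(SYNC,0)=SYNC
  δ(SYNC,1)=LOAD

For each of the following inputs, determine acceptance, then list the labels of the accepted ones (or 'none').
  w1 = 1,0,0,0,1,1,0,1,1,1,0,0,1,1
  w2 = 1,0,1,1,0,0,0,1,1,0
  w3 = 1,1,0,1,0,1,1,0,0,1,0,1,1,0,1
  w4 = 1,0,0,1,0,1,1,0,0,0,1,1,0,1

w1

w1: Trace: IDLE -1-> DONE -0-> HALT -0-> IDLE -0-> SEND -1-> SYNC -1-> LOAD -0-> HALT -1-> SYNC -1-> LOAD -1-> LOAD -0-> HALT -0-> IDLE -1-> DONE -1-> DONE  → end DONE, accepted
w2: Trace: IDLE -1-> DONE -0-> HALT -1-> SYNC -1-> LOAD -0-> HALT -0-> IDLE -0-> SEND -1-> SYNC -1-> LOAD -0-> HALT  → end HALT, rejected
w3: Trace: IDLE -1-> DONE -1-> DONE -0-> HALT -1-> SYNC -0-> SYNC -1-> LOAD -1-> LOAD -0-> HALT -0-> IDLE -1-> DONE -0-> HALT -1-> SYNC -1-> LOAD -0-> HALT -1-> SYNC  → end SYNC, rejected
w4: Trace: IDLE -1-> DONE -0-> HALT -0-> IDLE -1-> DONE -0-> HALT -1-> SYNC -1-> LOAD -0-> HALT -0-> IDLE -0-> SEND -1-> SYNC -1-> LOAD -0-> HALT -1-> SYNC  → end SYNC, rejected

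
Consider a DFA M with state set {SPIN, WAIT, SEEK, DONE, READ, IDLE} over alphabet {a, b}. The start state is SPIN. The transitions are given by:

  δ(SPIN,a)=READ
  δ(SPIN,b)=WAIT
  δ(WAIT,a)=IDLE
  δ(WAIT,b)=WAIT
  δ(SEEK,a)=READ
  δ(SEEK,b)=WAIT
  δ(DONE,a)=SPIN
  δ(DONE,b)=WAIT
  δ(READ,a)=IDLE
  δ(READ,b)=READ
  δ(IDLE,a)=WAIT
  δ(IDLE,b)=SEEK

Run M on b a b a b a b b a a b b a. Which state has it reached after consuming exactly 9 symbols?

Trace: SPIN -b-> WAIT -a-> IDLE -b-> SEEK -a-> READ -b-> READ -a-> IDLE -b-> SEEK -b-> WAIT -a-> IDLE
After 9 symbols: IDLE.

IDLE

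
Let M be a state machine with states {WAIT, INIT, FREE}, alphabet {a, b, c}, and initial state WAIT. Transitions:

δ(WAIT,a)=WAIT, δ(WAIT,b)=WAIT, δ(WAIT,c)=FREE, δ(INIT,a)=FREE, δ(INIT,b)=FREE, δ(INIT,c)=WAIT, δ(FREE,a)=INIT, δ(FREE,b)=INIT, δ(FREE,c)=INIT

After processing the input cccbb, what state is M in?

WAIT → FREE → INIT → WAIT → WAIT → WAIT

WAIT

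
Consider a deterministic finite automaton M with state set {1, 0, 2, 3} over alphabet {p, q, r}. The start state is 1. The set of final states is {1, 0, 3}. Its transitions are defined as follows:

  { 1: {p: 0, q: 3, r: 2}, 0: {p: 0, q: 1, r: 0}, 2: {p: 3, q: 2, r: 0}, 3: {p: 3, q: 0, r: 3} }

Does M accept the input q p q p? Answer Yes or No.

start at 1
read 'q': 1 → 3
read 'p': 3 → 3
read 'q': 3 → 0
read 'p': 0 → 0
End state 0 is accepting.

Yes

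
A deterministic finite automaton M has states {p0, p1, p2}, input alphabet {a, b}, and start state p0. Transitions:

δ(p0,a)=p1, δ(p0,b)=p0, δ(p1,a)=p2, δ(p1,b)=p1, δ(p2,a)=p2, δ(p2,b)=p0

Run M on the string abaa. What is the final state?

Trace: p0 -a-> p1 -b-> p1 -a-> p2 -a-> p2

p2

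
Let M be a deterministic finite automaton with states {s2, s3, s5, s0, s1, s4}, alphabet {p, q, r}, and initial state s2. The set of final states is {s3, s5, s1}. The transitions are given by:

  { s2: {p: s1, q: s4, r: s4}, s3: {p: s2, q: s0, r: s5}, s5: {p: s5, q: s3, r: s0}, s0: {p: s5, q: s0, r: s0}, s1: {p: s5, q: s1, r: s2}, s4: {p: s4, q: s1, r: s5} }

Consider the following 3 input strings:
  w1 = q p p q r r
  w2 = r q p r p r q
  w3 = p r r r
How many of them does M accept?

w1:
  start at s2
  read 'q': s2 → s4
  read 'p': s4 → s4
  read 'p': s4 → s4
  read 'q': s4 → s1
  read 'r': s1 → s2
  read 'r': s2 → s4
  end s4, rejected
w2:
  start at s2
  read 'r': s2 → s4
  read 'q': s4 → s1
  read 'p': s1 → s5
  read 'r': s5 → s0
  read 'p': s0 → s5
  read 'r': s5 → s0
  read 'q': s0 → s0
  end s0, rejected
w3:
  start at s2
  read 'p': s2 → s1
  read 'r': s1 → s2
  read 'r': s2 → s4
  read 'r': s4 → s5
  end s5, accepted

1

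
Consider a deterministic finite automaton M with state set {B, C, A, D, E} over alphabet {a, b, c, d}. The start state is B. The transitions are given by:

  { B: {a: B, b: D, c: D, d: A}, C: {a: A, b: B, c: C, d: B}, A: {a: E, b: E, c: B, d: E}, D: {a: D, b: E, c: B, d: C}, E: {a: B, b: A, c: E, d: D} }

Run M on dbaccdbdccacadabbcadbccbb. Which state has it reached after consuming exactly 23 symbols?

start at B
read 'd': B → A
read 'b': A → E
read 'a': E → B
read 'c': B → D
read 'c': D → B
read 'd': B → A
read 'b': A → E
read 'd': E → D
read 'c': D → B
read 'c': B → D
read 'a': D → D
read 'c': D → B
read 'a': B → B
read 'd': B → A
read 'a': A → E
read 'b': E → A
read 'b': A → E
read 'c': E → E
read 'a': E → B
read 'd': B → A
read 'b': A → E
read 'c': E → E
read 'c': E → E
After 23 symbols: E.

E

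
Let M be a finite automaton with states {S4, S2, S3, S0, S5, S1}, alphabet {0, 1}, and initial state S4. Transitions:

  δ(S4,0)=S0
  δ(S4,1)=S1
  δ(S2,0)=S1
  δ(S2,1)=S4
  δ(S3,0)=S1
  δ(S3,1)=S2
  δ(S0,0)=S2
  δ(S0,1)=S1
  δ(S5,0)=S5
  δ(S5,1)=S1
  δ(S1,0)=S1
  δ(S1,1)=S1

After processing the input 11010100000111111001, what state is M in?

Trace: S4 -1-> S1 -1-> S1 -0-> S1 -1-> S1 -0-> S1 -1-> S1 -0-> S1 -0-> S1 -0-> S1 -0-> S1 -0-> S1 -1-> S1 -1-> S1 -1-> S1 -1-> S1 -1-> S1 -1-> S1 -0-> S1 -0-> S1 -1-> S1

S1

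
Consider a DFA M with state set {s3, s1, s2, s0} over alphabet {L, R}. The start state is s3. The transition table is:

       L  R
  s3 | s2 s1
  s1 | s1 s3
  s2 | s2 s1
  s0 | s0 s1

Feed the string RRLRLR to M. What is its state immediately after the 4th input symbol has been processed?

s1

Trace: s3 -R-> s1 -R-> s3 -L-> s2 -R-> s1
After 4 symbols: s1.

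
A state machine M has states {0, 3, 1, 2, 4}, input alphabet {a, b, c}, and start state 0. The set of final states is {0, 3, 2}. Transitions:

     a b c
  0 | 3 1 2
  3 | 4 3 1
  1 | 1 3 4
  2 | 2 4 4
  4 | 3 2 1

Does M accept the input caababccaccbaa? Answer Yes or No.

0 → 2 → 2 → 2 → 4 → 3 → 3 → 1 → 4 → 3 → 1 → 4 → 2 → 2 → 2
End state 2 is accepting.

Yes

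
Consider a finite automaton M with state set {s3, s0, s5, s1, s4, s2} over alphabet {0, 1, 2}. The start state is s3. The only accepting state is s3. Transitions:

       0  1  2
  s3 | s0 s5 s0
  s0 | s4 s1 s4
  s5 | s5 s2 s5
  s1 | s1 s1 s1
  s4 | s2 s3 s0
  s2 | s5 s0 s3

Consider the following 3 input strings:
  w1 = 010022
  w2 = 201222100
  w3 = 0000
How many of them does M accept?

0

w1:
  start at s3
  read '0': s3 → s0
  read '1': s0 → s1
  read '0': s1 → s1
  read '0': s1 → s1
  read '2': s1 → s1
  read '2': s1 → s1
  end s1, rejected
w2:
  start at s3
  read '2': s3 → s0
  read '0': s0 → s4
  read '1': s4 → s3
  read '2': s3 → s0
  read '2': s0 → s4
  read '2': s4 → s0
  read '1': s0 → s1
  read '0': s1 → s1
  read '0': s1 → s1
  end s1, rejected
w3:
  start at s3
  read '0': s3 → s0
  read '0': s0 → s4
  read '0': s4 → s2
  read '0': s2 → s5
  end s5, rejected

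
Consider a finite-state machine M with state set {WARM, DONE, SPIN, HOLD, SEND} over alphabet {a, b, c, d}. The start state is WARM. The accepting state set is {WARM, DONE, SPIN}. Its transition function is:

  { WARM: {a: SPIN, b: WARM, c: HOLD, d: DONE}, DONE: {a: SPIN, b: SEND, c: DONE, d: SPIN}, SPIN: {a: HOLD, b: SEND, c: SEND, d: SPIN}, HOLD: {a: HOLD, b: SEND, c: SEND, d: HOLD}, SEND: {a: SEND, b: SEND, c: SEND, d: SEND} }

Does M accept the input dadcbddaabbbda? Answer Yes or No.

start at WARM
read 'd': WARM → DONE
read 'a': DONE → SPIN
read 'd': SPIN → SPIN
read 'c': SPIN → SEND
read 'b': SEND → SEND
read 'd': SEND → SEND
read 'd': SEND → SEND
read 'a': SEND → SEND
read 'a': SEND → SEND
read 'b': SEND → SEND
read 'b': SEND → SEND
read 'b': SEND → SEND
read 'd': SEND → SEND
read 'a': SEND → SEND
End state SEND is not accepting.

No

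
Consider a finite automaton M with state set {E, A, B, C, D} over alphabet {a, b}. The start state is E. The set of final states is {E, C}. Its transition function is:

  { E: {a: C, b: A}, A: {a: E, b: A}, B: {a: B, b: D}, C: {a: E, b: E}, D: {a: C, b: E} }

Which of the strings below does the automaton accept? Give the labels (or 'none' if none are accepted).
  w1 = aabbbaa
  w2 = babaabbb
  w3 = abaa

w1:
  start at E
  read 'a': E → C
  read 'a': C → E
  read 'b': E → A
  read 'b': A → A
  read 'b': A → A
  read 'a': A → E
  read 'a': E → C
  end C, accepted
w2:
  start at E
  read 'b': E → A
  read 'a': A → E
  read 'b': E → A
  read 'a': A → E
  read 'a': E → C
  read 'b': C → E
  read 'b': E → A
  read 'b': A → A
  end A, rejected
w3:
  start at E
  read 'a': E → C
  read 'b': C → E
  read 'a': E → C
  read 'a': C → E
  end E, accepted

w1, w3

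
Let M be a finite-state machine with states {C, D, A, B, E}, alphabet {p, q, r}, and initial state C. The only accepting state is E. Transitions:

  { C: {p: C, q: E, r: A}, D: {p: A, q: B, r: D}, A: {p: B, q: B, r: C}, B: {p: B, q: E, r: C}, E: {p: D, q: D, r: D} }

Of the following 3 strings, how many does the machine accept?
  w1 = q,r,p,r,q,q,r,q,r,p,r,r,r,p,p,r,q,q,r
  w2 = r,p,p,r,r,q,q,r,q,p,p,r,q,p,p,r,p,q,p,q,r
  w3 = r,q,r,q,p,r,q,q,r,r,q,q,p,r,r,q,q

w1: C → E → D → A → C → E → D → D → B → C → C → A → C → A → B → B → C → E → D → D  → end D, rejected
w2: C → A → B → B → C → A → B → E → D → B → B → B → C → E → D → A → C → C → E → D → B → C  → end C, rejected
w3: C → A → B → C → E → D → D → B → E → D → D → B → E → D → D → D → B → E  → end E, accepted

1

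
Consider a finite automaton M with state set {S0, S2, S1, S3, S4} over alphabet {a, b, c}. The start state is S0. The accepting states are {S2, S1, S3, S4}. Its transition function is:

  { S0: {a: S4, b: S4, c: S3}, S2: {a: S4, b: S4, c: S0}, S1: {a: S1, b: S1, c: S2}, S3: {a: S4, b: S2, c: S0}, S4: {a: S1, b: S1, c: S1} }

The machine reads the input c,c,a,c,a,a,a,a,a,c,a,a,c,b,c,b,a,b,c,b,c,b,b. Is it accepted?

start at S0
read 'c': S0 → S3
read 'c': S3 → S0
read 'a': S0 → S4
read 'c': S4 → S1
read 'a': S1 → S1
read 'a': S1 → S1
read 'a': S1 → S1
read 'a': S1 → S1
read 'a': S1 → S1
read 'c': S1 → S2
read 'a': S2 → S4
read 'a': S4 → S1
read 'c': S1 → S2
read 'b': S2 → S4
read 'c': S4 → S1
read 'b': S1 → S1
read 'a': S1 → S1
read 'b': S1 → S1
read 'c': S1 → S2
read 'b': S2 → S4
read 'c': S4 → S1
read 'b': S1 → S1
read 'b': S1 → S1
End state S1 is accepting.

Yes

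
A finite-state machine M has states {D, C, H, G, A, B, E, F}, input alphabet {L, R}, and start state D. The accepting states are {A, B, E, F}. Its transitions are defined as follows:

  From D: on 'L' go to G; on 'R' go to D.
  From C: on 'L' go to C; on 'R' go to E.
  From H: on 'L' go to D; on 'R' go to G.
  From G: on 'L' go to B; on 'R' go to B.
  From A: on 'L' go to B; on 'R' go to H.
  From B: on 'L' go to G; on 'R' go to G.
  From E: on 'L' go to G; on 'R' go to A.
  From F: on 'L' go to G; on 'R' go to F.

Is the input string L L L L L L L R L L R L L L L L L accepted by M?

Trace: D -L-> G -L-> B -L-> G -L-> B -L-> G -L-> B -L-> G -R-> B -L-> G -L-> B -R-> G -L-> B -L-> G -L-> B -L-> G -L-> B -L-> G
End state G is not accepting.

No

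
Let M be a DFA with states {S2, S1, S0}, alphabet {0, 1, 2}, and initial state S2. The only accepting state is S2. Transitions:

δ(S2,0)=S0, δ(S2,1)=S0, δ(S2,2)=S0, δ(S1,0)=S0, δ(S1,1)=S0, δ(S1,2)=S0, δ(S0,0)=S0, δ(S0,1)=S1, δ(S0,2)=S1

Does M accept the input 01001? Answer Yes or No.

S2 → S0 → S1 → S0 → S0 → S1
End state S1 is not accepting.

No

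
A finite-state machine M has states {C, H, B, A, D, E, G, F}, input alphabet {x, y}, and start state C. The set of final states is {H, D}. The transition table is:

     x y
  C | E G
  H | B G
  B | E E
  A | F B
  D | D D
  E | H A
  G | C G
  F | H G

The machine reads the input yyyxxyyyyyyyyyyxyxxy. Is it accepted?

C → G → G → G → C → E → A → B → E → A → B → E → A → B → E → A → F → G → C → E → A
End state A is not accepting.

No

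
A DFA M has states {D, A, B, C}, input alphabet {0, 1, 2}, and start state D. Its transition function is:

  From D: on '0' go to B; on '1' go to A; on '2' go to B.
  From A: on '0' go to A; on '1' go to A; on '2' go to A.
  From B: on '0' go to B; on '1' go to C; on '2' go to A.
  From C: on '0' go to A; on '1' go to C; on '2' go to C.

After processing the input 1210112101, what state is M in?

A

Trace: D -1-> A -2-> A -1-> A -0-> A -1-> A -1-> A -2-> A -1-> A -0-> A -1-> A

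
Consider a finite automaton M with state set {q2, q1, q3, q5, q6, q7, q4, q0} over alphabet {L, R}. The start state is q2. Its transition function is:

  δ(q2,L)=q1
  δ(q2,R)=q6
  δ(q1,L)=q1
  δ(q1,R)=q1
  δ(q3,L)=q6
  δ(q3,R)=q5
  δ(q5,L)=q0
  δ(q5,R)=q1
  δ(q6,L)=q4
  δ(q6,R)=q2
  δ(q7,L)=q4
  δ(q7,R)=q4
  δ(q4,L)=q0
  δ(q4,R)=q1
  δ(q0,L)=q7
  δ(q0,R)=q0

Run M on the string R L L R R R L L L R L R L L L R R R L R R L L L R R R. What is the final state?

start at q2
read 'R': q2 → q6
read 'L': q6 → q4
read 'L': q4 → q0
read 'R': q0 → q0
read 'R': q0 → q0
read 'R': q0 → q0
read 'L': q0 → q7
read 'L': q7 → q4
read 'L': q4 → q0
read 'R': q0 → q0
read 'L': q0 → q7
read 'R': q7 → q4
read 'L': q4 → q0
read 'L': q0 → q7
read 'L': q7 → q4
read 'R': q4 → q1
read 'R': q1 → q1
read 'R': q1 → q1
read 'L': q1 → q1
read 'R': q1 → q1
read 'R': q1 → q1
read 'L': q1 → q1
read 'L': q1 → q1
read 'L': q1 → q1
read 'R': q1 → q1
read 'R': q1 → q1
read 'R': q1 → q1

q1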